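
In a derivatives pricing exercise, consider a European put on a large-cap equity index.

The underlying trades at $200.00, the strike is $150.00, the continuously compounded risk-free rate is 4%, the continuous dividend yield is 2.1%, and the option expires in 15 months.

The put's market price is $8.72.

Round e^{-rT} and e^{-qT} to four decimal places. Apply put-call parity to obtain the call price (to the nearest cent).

e^(−qT) = e^(−0.021·1.25) = 0.9741;  e^(−rT) = e^(−0.04·1.25) = 0.9512
Put-call parity: C − P = S·e^(−qT) − K·e^(−rT) = 200·0.9741 − 150·0.9512 = 194.8200 − 142.6800 = 52.1400
C = P + (C − P) = 8.72 + (52.1400) = 60.8600

$60.86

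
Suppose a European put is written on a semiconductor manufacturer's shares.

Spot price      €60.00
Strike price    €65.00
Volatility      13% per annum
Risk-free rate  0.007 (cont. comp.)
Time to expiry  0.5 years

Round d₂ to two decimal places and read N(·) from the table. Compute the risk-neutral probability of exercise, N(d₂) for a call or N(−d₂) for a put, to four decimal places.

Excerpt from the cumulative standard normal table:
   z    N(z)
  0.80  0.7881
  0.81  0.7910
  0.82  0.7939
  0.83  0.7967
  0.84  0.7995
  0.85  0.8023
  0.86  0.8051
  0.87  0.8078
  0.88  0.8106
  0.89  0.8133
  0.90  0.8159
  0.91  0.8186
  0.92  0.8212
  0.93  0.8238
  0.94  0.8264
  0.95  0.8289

σ√T = 0.13 × 0.7071 = 0.0919
d₁ = [ln(60/65) + (0.007 + ½·0.13²)·0.5] / (σ√T) = (-0.0800 + 0.0077) / 0.0919 = -0.7867 ≈ -0.79
d₂ = -0.7867 − 0.0919 = -0.8786 ≈ -0.88
Pr(exercise) under Q = N(−d₂) = N(0.88) = 0.8106

0.8106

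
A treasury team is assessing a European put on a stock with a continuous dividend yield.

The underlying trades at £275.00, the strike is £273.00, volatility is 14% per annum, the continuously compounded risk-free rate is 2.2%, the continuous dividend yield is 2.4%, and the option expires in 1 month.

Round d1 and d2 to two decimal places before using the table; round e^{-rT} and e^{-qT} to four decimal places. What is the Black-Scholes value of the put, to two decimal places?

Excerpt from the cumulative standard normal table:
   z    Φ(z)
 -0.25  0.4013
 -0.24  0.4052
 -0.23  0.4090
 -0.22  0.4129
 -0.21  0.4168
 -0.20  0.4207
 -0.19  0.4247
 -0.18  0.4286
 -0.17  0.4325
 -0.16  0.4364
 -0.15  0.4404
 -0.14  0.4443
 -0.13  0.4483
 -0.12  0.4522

£3.46

σ√T = 0.14 × 0.2887 = 0.0404
ln(S/K) + (r − q + σ²/2)T = ln(275/273) + (0.022 − 0.024 + 0.14²/2)·0.08333 = 0.0073 + 0.0006 = 0.0079
d₁ = 0.0079 / 0.0404 = 0.1967 → 0.20
d₂ = d₁ − σ√T = 0.1967 − 0.0404 = 0.1563 → 0.16
e^(−qT) = e^(−0.024·0.08333) = 0.9980;  e^(−rT) = e^(−0.022·0.08333) = 0.9982
P = 273·0.9982·N(-0.16) − 275·0.9980·N(-0.20) = 273·0.9982·0.4364 − 275·0.9980·0.4207 = 118.9228 − 115.4611 = 3.4616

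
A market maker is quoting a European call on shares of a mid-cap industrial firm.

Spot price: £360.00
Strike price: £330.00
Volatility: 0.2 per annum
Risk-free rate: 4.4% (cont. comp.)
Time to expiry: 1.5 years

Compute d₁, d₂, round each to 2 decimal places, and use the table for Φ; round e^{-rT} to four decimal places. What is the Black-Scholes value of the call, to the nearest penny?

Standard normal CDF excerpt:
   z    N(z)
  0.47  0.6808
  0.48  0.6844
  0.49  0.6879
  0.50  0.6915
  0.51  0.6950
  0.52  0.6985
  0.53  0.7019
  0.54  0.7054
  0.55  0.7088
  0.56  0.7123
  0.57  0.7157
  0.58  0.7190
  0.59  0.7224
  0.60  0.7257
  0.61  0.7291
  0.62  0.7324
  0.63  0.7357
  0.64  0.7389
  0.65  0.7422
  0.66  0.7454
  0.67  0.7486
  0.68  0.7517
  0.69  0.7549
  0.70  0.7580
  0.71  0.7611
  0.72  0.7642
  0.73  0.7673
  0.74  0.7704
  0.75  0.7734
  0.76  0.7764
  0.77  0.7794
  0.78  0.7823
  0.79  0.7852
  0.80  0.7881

£64.81

T = 1.5;  σ√T = 0.2449
d₁ = [ln(360/330) + (0.044 + 0.2²/2)·1.5] / 0.2449 = [0.0870 + 0.0960] / 0.2449 = 0.7471 ≈ 0.75
d₂ = d₁ − σ√T = 0.7471 − 0.2449 = 0.5022 ≈ 0.50
e^(−rT) = e^(−0.044·1.5) = 0.9361
C = 360·N(0.75) − 330·0.9361·N(0.50) = 360·0.7734 − 330·0.9361·0.6915 = 278.4240 − 213.6133 = 64.8107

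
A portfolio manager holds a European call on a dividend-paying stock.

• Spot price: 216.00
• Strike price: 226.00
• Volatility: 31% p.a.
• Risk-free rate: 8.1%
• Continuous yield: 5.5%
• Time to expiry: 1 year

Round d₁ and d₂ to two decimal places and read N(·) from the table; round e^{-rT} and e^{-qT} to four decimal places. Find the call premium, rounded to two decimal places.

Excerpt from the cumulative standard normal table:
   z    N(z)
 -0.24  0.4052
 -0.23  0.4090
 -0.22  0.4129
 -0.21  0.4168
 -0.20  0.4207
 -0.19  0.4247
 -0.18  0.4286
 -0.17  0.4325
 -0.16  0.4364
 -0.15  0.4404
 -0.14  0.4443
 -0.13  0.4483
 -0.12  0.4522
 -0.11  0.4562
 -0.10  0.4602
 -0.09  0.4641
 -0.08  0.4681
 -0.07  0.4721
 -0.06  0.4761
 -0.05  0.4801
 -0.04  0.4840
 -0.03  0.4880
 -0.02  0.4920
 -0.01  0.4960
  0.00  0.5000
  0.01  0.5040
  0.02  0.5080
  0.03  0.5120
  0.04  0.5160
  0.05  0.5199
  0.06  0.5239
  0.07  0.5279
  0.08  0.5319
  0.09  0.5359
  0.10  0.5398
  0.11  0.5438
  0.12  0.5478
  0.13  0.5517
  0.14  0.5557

23.51

σ√T = 0.31 × 1.0000 = 0.3100
ln(S/K) + (r − q + σ²/2)T = ln(216/226) + (0.081 − 0.055 + 0.31²/2)·1 = -0.0453 + 0.0741 = 0.0288
d₁ = 0.0288 / 0.3100 = 0.0929 which rounds to 0.09
d₂ = d₁ − σ√T = 0.0929 − 0.3100 = -0.2171 which rounds to -0.22
e^(−qT) = e^(−0.055·1) = 0.9465;  e^(−rT) = e^(−0.081·1) = 0.9222
C = 216·0.9465·N(0.09) − 226·0.9222·N(-0.22) = 216·0.9465·0.5359 − 226·0.9222·0.4129 = 109.5615 − 86.0555 = 23.5061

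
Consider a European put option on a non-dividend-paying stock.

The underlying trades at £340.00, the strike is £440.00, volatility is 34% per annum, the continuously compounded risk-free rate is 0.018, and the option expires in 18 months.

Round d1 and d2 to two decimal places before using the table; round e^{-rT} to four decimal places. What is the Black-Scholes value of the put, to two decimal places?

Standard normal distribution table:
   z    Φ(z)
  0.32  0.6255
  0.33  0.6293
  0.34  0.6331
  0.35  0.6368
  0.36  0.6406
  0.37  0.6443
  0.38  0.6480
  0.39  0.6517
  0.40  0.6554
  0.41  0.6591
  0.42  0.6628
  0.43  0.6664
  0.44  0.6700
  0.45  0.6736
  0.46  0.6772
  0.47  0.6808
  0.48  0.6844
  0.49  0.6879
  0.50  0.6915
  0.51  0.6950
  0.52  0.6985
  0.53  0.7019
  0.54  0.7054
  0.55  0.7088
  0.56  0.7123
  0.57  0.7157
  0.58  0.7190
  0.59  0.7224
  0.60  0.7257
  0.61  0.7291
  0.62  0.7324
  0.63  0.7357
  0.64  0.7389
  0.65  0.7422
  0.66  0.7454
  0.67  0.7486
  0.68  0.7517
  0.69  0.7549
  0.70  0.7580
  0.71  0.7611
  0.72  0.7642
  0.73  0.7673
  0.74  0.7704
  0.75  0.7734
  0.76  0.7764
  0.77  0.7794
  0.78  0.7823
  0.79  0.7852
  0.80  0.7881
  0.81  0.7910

£116.02

T = 1.5;  σ√T = 0.4164
d₁ = [ln(340/440) + (0.018 + 0.34²/2)·1.5] / 0.4164 = [-0.2578 + 0.1137] / 0.4164 = -0.3461 → -0.35
d₂ = d₁ − σ√T = -0.3461 − 0.4164 = -0.7625 → -0.76
e^(−rT) = e^(−0.018·1.5) = 0.9734
N(−d₂) = N(0.76) = 0.7764;  N(−d₁) = N(0.35) = 0.6368
P = 440·0.9734·0.7764 − 340·0.6368 = 332.5290 − 216.5120 = 116.0170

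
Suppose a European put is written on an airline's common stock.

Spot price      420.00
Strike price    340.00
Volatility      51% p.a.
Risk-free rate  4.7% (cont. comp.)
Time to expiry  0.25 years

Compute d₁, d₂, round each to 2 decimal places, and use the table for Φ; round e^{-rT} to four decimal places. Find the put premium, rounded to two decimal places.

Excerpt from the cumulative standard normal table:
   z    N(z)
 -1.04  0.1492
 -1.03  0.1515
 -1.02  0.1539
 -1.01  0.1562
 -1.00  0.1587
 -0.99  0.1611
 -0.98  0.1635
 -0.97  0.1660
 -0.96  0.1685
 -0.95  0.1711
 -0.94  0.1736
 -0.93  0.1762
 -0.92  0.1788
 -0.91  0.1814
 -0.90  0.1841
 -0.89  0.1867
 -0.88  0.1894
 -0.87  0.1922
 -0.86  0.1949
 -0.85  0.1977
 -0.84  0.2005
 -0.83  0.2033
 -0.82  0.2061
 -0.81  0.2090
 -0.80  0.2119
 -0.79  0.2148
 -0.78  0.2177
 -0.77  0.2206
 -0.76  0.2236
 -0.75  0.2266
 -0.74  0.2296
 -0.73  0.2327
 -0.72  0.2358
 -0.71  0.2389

9.49

σ√T = 0.51 × 0.5000 = 0.2550
d₁ = [ln(420/340) + (0.047 + 0.51²/2)·0.25] / 0.2550 = [0.2113 + 0.0443] / 0.2550 = 1.0022 → 1.00
d₂ = d₁ − σ√T = 1.0022 − 0.2550 = 0.7472 → 0.75
e^(−rT) = e^(−0.047·0.25) = 0.9883
N(−d₂) = N(-0.75) = 0.2266;  N(−d₁) = N(-1.00) = 0.1587
P = 340·0.9883·0.2266 − 420·0.1587 = 76.1426 − 66.6540 = 9.4886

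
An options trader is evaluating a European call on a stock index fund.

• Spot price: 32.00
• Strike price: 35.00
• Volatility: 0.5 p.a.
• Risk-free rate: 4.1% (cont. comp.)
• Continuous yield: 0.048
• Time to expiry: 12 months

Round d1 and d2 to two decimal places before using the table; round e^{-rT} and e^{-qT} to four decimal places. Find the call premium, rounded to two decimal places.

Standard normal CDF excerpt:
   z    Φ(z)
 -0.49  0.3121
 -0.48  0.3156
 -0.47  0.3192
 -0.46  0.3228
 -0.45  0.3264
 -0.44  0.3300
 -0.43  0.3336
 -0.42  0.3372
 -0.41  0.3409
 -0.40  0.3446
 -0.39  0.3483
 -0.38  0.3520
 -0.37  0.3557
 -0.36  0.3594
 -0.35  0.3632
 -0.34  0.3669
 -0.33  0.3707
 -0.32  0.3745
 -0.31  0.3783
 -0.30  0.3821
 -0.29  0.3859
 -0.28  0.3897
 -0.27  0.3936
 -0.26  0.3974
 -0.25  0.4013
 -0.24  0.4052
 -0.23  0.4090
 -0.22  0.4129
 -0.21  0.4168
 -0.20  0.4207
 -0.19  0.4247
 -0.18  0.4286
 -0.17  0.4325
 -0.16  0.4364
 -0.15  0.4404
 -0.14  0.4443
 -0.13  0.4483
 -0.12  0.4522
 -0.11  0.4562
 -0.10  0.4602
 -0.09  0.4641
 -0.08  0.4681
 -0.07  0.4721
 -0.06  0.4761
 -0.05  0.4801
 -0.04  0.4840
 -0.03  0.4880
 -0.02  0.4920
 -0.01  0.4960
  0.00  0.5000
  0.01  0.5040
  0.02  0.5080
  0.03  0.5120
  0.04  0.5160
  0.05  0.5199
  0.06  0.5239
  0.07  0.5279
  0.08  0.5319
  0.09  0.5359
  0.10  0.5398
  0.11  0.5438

4.89

σ√T = 0.5 × 1.0000 = 0.5000
d₁ = [ln(32/35) + (0.041 − 0.048 + ½·0.5²)·1] / (σ√T) = (-0.0896 + 0.1180) / 0.5000 = 0.0568 → 0.06
d₂ = 0.0568 − 0.5000 = -0.4432 → -0.44
e^(−qT) = e^(−0.048·1) = 0.9531;  e^(−rT) = e^(−0.041·1) = 0.9598
N(d₁) = N(0.06) = 0.5239;  N(d₂) = N(-0.44) = 0.3300
C = 32·0.9531·0.5239 − 35·0.9598·0.3300 = 15.9785 − 11.0857 = 4.8928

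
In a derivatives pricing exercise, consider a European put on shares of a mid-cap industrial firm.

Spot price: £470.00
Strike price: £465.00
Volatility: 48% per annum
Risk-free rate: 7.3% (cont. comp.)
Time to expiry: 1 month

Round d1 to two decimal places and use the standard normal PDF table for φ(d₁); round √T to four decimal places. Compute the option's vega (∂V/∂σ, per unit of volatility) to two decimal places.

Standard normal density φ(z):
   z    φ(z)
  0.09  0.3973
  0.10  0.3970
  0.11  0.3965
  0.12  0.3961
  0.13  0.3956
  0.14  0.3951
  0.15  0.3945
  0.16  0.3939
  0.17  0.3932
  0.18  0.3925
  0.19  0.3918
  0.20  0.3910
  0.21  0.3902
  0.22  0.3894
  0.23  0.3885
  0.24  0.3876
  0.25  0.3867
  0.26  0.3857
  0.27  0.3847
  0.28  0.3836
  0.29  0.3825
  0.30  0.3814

T = 0.08333;  σ√T = 0.1386
d₁ = [ln(470/465) + (0.073 + ½·0.48²)·0.08333] / (σ√T) = (0.0107 + 0.0157) / 0.1386 = 0.1904 which rounds to 0.19
√T = √0.08333 = 0.2887
φ(d₁) = φ(0.19) = 0.3918
vega = S·φ(d₁)·√T = 470·0.3918·0.2887 = 53.1630

53.16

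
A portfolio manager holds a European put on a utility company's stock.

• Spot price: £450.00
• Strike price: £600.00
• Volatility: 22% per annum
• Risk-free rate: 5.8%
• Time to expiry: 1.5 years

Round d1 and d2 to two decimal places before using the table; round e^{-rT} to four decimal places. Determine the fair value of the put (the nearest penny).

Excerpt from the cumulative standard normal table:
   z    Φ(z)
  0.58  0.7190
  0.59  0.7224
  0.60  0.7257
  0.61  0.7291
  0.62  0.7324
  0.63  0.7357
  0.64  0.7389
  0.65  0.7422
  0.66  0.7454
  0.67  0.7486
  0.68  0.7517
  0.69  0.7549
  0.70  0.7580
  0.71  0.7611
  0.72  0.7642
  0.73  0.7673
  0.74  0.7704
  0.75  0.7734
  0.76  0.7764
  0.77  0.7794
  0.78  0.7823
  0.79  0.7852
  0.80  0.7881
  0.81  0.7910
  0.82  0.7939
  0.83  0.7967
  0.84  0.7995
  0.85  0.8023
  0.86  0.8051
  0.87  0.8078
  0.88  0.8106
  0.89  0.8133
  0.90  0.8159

£117.75

T = 1.5;  σ√T = 0.2694
d₁ = [ln(450/600) + (0.058 + ½·0.22²)·1.5] / (σ√T) = (-0.2877 + 0.1233) / 0.2694 = -0.6101 ⇒ -0.61
d₂ = -0.6101 − 0.2694 = -0.8795 ⇒ -0.88
e^(−rT) = e^(−0.058·1.5) = 0.9167
N(−d₂) = N(0.88) = 0.8106;  N(−d₁) = N(0.61) = 0.7291
P = 600·0.9167·0.8106 − 450·0.7291 = 445.8462 − 328.0950 = 117.7512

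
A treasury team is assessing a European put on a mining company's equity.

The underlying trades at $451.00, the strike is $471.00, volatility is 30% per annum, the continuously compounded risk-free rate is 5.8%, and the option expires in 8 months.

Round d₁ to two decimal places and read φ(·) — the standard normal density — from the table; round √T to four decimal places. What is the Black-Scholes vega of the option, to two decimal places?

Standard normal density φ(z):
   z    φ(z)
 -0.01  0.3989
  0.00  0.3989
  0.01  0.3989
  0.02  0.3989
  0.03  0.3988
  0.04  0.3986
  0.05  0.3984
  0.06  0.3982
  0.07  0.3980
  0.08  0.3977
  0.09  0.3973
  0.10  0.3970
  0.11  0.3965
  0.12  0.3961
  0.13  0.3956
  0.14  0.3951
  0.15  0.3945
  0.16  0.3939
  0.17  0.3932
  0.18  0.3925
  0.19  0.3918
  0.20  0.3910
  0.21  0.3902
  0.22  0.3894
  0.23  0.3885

σ√T = 0.3·√0.6667 = 0.2449
d₁ = [ln(451/471) + (0.058 + ½·0.3²)·0.6667] / (σ√T) = (-0.0434 + 0.0687) / 0.2449 = 0.1032 ≈ 0.10
√T = √0.6667 = 0.8165
φ(d₁) = φ(0.10) = 0.3970
vega = S·φ(d₁)·√T = 451·0.3970·0.8165 = 146.1919
(Vega is the same for a European call and put with the same parameters.)

146.19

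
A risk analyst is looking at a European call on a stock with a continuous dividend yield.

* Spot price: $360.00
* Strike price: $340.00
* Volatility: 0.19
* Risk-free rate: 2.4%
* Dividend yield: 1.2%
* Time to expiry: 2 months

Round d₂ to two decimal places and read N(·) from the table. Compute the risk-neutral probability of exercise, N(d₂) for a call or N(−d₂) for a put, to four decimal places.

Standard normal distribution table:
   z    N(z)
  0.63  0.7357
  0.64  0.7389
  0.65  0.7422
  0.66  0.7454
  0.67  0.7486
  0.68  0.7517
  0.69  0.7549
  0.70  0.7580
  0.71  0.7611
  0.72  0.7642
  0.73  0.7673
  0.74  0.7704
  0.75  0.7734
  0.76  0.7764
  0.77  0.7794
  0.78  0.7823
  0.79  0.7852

0.7642

σ√T = 0.19 × 0.4082 = 0.0776
d₁ = [ln(360/340) + (0.024 − 0.012 + 0.19²/2)·0.1667] / 0.0776 = [0.0572 + 0.0050] / 0.0776 = 0.8015 ⇒ 0.80
d₂ = d₁ − σ√T = 0.8015 − 0.0776 = 0.7239 ⇒ 0.72
Risk-neutral Pr[S_T > K] = N(d₂) = N(0.72) = 0.7642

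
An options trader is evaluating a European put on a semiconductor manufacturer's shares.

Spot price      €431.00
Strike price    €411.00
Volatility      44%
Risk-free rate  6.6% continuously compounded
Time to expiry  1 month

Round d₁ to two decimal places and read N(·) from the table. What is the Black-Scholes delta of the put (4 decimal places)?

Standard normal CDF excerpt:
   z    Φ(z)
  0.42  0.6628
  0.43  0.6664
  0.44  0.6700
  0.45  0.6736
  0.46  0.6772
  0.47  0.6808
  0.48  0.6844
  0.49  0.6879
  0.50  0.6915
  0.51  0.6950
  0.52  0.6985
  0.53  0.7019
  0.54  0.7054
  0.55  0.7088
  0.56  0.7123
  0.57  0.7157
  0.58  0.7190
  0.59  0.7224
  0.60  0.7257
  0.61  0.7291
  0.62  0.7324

-0.3156

σ√T = 0.44 × 0.2887 = 0.1270
ln(S/K) + (r + σ²/2)T = ln(431/411) + (0.066 + 0.44²/2)·0.08333 = 0.0475 + 0.0136 = 0.0611
d₁ = 0.0611 / 0.1270 = 0.4809 ≈ 0.48
N(d₁) = N(0.48) = 0.6844
Δ_put = N(d₁) − 1 = 0.6844 − 1 = -0.3156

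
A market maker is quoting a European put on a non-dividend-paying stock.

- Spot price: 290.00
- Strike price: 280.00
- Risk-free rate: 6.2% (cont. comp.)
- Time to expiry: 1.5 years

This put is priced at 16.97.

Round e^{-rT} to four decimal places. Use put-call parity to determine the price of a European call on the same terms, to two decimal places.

exp(−rT) = exp(−0.062·1.5) = 0.9112
Put-call parity: C − P = S − K·e^(−rT) = 290 − 280·0.9112 = 290 − 255.1360 = 34.8640
C = P + (C − P) = 16.97 + (34.8640) = 51.8340

51.83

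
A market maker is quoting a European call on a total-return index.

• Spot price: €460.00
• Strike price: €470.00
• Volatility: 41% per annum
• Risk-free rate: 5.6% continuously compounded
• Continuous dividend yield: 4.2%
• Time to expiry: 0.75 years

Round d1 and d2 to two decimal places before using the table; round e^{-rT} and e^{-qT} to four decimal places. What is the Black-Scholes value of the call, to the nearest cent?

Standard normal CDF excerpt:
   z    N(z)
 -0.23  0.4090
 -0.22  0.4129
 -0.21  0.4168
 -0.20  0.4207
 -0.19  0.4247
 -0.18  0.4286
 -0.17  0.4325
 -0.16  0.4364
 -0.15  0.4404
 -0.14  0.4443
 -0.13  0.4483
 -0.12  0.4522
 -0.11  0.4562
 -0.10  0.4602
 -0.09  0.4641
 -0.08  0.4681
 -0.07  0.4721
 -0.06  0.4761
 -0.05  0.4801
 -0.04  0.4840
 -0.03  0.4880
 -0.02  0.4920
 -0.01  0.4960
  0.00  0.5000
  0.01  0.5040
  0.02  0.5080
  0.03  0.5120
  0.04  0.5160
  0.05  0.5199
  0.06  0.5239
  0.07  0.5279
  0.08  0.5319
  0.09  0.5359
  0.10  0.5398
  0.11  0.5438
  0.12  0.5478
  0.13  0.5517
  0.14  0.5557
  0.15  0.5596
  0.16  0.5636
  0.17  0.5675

€61.59

T = 0.75;  σ√T = 0.3551
d₁ = [ln(460/470) + (0.056 − 0.042 + ½·0.41²)·0.75] / (σ√T) = (-0.0215 + 0.0735) / 0.3551 = 0.1465 ⇒ 0.15
d₂ = 0.1465 − 0.3551 = -0.2085 ⇒ -0.21
exp(−qT) = exp(−0.042·0.75) = 0.9690;  exp(−rT) = exp(−0.056·0.75) = 0.9589
N(d₁) = N(0.15) = 0.5596;  N(d₂) = N(-0.21) = 0.4168
C = 460·0.9690·0.5596 − 470·0.9589·0.4168 = 249.4361 − 187.8447 = 61.5914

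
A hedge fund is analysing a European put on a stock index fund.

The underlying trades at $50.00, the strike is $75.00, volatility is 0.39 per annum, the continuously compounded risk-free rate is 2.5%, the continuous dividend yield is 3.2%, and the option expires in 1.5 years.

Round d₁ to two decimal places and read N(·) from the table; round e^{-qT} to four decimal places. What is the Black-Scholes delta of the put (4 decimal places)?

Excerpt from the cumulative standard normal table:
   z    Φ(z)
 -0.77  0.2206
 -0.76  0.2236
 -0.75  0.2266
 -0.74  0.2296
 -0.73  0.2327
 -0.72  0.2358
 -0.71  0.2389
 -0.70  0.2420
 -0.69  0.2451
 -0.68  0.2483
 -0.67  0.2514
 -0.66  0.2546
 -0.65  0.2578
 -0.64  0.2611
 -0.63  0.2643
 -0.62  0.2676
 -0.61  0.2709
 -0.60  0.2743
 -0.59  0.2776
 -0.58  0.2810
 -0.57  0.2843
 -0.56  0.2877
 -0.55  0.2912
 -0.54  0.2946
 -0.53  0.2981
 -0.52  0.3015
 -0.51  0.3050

σ√T = 0.39 × 1.2247 = 0.4777
d₁ = [ln(50/75) + (0.025 − 0.032 + 0.39²/2)·1.5] / 0.4777 = [-0.4055 + 0.1036] / 0.4777 = -0.6320 ⇒ -0.63
N(d₁) = N(-0.63) = 0.2643
Δ_put = exp(−qT)·(N(d₁) − 1) = 0.9531·(0.2643 − 1) = -0.7012

-0.7012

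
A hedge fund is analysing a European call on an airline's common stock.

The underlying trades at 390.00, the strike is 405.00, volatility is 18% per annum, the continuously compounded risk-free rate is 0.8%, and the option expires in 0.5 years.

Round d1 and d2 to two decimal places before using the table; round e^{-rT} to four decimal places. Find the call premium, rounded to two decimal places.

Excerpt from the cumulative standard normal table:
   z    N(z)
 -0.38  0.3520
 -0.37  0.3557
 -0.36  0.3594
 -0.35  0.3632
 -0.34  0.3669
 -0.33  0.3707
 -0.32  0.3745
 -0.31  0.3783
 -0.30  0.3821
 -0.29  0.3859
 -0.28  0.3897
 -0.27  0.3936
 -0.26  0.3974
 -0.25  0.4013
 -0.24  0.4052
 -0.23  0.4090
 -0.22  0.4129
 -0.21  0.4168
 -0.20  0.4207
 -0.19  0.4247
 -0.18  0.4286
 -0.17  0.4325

σ√T = 0.18 × 0.7071 = 0.1273
d₁ = [ln(390/405) + (0.008 + ½·0.18²)·0.5] / (σ√T) = (-0.0377 + 0.0121) / 0.1273 = -0.2014 → -0.20
d₂ = -0.2014 − 0.1273 = -0.3287 → -0.33
e^(−rT) = e^(−0.008·0.5) = 0.9960
N(d₁) = N(-0.20) = 0.4207;  N(d₂) = N(-0.33) = 0.3707
C = 390·0.4207 − 405·0.9960·0.3707 = 164.0730 − 149.5330 = 14.5400

14.54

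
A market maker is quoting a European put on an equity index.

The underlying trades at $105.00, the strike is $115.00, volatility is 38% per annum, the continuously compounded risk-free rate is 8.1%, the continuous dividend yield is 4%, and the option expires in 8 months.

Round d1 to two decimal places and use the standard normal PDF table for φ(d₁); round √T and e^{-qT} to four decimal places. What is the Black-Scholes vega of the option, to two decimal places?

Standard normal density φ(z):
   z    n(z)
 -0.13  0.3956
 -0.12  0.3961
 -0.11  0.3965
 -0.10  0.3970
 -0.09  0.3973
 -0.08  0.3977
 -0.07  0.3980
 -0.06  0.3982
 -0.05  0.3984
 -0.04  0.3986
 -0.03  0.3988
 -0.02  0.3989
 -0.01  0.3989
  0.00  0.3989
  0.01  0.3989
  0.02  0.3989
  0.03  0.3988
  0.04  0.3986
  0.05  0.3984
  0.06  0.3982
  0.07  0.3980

σ√T = 0.38 × 0.8165 = 0.3103
d₁ = [ln(105/115) + (0.081 − 0.04 + 0.38²/2)·0.6667] / 0.3103 = [-0.0910 + 0.0755] / 0.3103 = -0.0500 which rounds to -0.05
√T = √0.6667 = 0.8165
φ(d₁) = φ(-0.05) = 0.3984
e^(−qT) = e^(−0.04·0.6667) = 0.9737
vega = S·e^(−qT)·φ(d₁)·√T = 105·0.9737·0.3984·0.8165 = 33.2575
(The call has the same vega.)

33.26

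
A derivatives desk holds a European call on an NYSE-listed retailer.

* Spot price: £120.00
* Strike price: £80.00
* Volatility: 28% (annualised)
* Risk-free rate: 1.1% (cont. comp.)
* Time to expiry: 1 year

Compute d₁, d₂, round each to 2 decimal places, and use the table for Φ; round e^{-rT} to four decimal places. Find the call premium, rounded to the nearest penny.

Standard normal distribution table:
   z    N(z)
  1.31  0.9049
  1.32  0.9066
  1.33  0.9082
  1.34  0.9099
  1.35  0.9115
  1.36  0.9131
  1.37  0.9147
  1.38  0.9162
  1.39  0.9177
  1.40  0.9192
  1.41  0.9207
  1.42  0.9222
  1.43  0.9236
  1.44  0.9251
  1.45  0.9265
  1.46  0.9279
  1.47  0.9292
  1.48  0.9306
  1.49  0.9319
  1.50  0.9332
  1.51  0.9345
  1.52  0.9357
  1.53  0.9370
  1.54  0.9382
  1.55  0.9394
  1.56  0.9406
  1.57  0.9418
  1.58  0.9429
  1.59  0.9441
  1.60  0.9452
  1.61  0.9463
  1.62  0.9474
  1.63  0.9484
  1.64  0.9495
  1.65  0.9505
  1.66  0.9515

£41.68

σ√T = 0.28·√1 = 0.2800
d₁ = [ln(120/80) + (0.011 + ½·0.28²)·1] / (σ√T) = (0.4055 + 0.0502) / 0.2800 = 1.6274 ≈ 1.63
d₂ = 1.6274 − 0.2800 = 1.3474 ≈ 1.35
exp(−rT) = exp(−0.011·1) = 0.9891
N(d₁) = N(1.63) = 0.9484;  N(d₂) = N(1.35) = 0.9115
C = 120·0.9484 − 80·0.9891·0.9115 = 113.8080 − 72.1252 = 41.6828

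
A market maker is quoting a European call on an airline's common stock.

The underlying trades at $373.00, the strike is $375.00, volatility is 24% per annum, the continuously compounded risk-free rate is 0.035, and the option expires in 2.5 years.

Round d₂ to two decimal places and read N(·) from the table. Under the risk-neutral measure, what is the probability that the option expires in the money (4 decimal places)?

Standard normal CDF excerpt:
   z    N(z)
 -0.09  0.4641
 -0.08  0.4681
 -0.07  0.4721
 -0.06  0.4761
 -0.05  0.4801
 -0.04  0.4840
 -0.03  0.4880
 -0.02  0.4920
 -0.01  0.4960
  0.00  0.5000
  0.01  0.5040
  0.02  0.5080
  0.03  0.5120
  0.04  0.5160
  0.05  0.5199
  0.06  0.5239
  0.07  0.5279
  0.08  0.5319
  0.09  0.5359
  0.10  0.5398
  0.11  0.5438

0.5120

T = 2.5;  σ√T = 0.3795
d₁ = [ln(373/375) + (0.035 + 0.24²/2)·2.5] / 0.3795 = [-0.0053 + 0.1595] / 0.3795 = 0.4062 which rounds to 0.41
d₂ = d₁ − σ√T = 0.4062 − 0.3795 = 0.0268 which rounds to 0.03
Pr(exercise) under Q = N(d₂) = 0.5120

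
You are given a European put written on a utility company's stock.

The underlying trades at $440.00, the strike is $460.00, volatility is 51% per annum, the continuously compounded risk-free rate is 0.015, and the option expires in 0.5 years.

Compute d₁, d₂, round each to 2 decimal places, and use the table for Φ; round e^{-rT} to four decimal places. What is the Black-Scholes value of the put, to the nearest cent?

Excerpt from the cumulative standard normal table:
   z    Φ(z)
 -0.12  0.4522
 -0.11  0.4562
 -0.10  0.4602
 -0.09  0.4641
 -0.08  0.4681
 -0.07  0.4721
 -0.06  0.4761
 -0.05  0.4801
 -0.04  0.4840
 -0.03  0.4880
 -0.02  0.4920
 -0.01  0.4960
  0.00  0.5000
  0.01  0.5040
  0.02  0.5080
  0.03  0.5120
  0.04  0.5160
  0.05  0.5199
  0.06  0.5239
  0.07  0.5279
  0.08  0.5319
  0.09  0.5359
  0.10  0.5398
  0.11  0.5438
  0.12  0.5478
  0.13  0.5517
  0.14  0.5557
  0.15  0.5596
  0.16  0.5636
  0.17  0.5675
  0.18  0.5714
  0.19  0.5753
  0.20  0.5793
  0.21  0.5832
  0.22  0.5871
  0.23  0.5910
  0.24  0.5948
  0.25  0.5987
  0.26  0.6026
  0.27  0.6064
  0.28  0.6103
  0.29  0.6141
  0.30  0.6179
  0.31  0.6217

T = 0.5;  σ√T = 0.3606
ln(S/K) + (r + σ²/2)T = ln(440/460) + (0.015 + 0.51²/2)·0.5 = -0.0445 + 0.0725 = 0.0281
d₁ = 0.0281 / 0.3606 = 0.0778 → 0.08
d₂ = d₁ − σ√T = 0.0778 − 0.3606 = -0.2828 → -0.28
exp(−rT) = exp(−0.015·0.5) = 0.9925
N(−d₂) = N(0.28) = 0.6103;  N(−d₁) = N(-0.08) = 0.4681
P = 460·0.9925·0.6103 − 440·0.4681 = 278.6325 − 205.9640 = 72.6685

$72.67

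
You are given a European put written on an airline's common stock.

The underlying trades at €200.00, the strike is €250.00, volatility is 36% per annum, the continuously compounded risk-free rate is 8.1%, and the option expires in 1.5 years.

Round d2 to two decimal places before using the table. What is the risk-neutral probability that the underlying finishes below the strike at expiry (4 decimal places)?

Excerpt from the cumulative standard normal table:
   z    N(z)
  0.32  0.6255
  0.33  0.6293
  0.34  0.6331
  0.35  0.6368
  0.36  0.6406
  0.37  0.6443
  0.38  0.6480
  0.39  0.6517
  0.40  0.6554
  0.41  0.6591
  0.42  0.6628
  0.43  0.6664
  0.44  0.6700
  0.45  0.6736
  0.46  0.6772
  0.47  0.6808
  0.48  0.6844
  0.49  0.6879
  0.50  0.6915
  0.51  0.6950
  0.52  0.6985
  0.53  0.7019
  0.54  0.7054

0.6736

T = 1.5;  σ√T = 0.4409
ln(S/K) + (r + σ²/2)T = ln(200/250) + (0.081 + 0.36²/2)·1.5 = -0.2231 + 0.2187 = -0.0044
d₁ = -0.0044 / 0.4409 = -0.0101 ⇒ -0.01
d₂ = d₁ − σ√T = -0.0101 − 0.4409 = -0.4510 ⇒ -0.45
Pr(exercise) under Q = N(−d₂) = N(0.45) = 0.6736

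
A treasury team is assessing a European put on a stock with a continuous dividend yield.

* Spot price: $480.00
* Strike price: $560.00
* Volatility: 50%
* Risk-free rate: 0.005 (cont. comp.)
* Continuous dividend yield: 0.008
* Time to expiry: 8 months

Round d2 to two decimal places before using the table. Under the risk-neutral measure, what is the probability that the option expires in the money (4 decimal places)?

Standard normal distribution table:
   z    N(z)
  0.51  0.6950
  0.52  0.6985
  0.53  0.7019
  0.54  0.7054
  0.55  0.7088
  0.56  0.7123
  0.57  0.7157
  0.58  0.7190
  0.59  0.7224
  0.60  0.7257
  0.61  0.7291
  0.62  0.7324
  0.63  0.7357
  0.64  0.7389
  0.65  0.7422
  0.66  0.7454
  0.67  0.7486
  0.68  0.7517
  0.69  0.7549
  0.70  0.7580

T = 0.6667;  σ√T = 0.4082
ln(S/K) + (r − q + σ²/2)T = ln(480/560) + (0.005 − 0.008 + 0.5²/2)·0.6667 = -0.1542 + 0.0813 = -0.0728
d₁ = -0.0728 / 0.4082 = -0.1784 ≈ -0.18
d₂ = d₁ − σ√T = -0.1784 − 0.4082 = -0.5866 ≈ -0.59
Pr(exercise) under Q = N(−d₂) = N(0.59) = 0.7224

0.7224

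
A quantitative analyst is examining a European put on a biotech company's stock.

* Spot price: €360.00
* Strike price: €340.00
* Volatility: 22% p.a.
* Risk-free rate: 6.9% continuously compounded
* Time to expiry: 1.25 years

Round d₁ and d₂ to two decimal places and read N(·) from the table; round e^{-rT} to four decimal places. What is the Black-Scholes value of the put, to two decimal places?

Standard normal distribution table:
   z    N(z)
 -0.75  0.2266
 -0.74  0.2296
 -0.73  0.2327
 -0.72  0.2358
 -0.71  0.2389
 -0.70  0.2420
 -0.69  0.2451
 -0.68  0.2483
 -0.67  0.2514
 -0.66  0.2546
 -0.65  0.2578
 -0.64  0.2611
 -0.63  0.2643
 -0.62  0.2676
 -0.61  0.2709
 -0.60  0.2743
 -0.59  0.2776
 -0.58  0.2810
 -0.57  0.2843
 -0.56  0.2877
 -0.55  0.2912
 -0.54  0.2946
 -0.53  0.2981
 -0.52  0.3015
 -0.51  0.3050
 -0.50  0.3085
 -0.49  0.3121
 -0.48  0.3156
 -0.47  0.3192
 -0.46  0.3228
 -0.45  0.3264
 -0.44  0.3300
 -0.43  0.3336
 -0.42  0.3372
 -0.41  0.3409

€14.68

T = 1.25;  σ√T = 0.2460
d₁ = [ln(360/340) + (0.069 + 0.22²/2)·1.25] / 0.2460 = [0.0572 + 0.1165] / 0.2460 = 0.7060 ≈ 0.71
d₂ = d₁ − σ√T = 0.7060 − 0.2460 = 0.4601 ≈ 0.46
e^(−rT) = e^(−0.069·1.25) = 0.9174
N(−d₂) = N(-0.46) = 0.3228;  N(−d₁) = N(-0.71) = 0.2389
P = 340·0.9174·0.3228 − 360·0.2389 = 100.6865 − 86.0040 = 14.6825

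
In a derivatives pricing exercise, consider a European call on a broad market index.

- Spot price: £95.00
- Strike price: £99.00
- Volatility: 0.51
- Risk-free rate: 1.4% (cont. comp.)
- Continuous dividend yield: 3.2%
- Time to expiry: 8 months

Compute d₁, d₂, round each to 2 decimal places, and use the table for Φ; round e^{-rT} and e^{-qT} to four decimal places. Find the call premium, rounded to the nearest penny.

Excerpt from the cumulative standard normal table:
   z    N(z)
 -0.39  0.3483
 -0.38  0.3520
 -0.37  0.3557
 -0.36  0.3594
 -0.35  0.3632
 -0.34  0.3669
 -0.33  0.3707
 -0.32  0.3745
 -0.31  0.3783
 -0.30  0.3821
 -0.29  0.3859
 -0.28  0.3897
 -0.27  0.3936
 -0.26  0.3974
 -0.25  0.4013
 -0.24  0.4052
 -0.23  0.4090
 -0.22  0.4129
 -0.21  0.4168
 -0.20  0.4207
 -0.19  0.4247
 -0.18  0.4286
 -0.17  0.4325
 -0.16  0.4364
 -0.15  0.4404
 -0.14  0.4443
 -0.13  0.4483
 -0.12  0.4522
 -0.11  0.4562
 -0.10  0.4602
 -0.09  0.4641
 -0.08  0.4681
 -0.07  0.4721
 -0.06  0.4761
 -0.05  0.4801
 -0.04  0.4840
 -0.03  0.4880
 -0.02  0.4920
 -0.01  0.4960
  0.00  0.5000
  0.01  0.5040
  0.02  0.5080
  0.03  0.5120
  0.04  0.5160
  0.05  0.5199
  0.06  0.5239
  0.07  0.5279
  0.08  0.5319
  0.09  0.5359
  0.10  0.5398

£13.48

σ√T = 0.51 × 0.8165 = 0.4164
ln(S/K) + (r − q + σ²/2)T = ln(95/99) + (0.014 − 0.032 + 0.51²/2)·0.6667 = -0.0412 + 0.0747 = 0.0335
d₁ = 0.0335 / 0.4164 = 0.0803 ≈ 0.08
d₂ = d₁ − σ√T = 0.0803 − 0.4164 = -0.3361 ≈ -0.34
exp(−qT) = exp(−0.032·0.6667) = 0.9789;  exp(−rT) = exp(−0.014·0.6667) = 0.9907
N(d₁) = N(0.08) = 0.5319;  N(d₂) = N(-0.34) = 0.3669
C = 95·0.9789·0.5319 − 99·0.9907·0.3669 = 49.4643 − 35.9853 = 13.4790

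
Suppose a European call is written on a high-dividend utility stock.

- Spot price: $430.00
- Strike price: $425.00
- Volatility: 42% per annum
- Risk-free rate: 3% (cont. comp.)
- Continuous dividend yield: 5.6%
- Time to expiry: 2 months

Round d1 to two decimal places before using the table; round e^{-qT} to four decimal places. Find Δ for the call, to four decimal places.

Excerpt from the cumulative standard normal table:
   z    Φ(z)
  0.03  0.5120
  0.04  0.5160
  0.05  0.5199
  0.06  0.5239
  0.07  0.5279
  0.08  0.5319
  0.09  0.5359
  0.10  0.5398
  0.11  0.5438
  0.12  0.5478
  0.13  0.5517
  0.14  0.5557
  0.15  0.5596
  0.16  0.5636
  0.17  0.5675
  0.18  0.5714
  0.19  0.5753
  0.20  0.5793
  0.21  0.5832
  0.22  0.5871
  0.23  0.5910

T = 0.1667;  σ√T = 0.1715
d₁ = [ln(430/425) + (0.03 − 0.056 + 0.42²/2)·0.1667] / 0.1715 = [0.0117 + 0.0104] / 0.1715 = 0.1287 → 0.13
N(d₁) = N(0.13) = 0.5517
Δ_call = e^(−qT)·N(d₁) = 0.9907·0.5517 = 0.5466

0.5466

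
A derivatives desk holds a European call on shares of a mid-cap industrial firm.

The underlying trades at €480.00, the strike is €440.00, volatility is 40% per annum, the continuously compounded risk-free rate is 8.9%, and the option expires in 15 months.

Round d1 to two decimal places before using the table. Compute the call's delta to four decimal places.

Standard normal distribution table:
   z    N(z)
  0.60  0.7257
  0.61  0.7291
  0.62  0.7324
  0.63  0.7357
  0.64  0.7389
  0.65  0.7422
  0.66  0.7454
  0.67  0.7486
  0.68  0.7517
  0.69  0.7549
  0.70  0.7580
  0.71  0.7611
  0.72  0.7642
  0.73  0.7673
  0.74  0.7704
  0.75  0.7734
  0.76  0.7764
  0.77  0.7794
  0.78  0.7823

0.7486

σ√T = 0.4·√1.25 = 0.4472
d₁ = [ln(480/440) + (0.089 + ½·0.4²)·1.25] / (σ√T) = (0.0870 + 0.2113) / 0.4472 = 0.6669 ⇒ 0.67
N(d₁) = N(0.67) = 0.7486
Δ_call = N(d₁) = 0.7486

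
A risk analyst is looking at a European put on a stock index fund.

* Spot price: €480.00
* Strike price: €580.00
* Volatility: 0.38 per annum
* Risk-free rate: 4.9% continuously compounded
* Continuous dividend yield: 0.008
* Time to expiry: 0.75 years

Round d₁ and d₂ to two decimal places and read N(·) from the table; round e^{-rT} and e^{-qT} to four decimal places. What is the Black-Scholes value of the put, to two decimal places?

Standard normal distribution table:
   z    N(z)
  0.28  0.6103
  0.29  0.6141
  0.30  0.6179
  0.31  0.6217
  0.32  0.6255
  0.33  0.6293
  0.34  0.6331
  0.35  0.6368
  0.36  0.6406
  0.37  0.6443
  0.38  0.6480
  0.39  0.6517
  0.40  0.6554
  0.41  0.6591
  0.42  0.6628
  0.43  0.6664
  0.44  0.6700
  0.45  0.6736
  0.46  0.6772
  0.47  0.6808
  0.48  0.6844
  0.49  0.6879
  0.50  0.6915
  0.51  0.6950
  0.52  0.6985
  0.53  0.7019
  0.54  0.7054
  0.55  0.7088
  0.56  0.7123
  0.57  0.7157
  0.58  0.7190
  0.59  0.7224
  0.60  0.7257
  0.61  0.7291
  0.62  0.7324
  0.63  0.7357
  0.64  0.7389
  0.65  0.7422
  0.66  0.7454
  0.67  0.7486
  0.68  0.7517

σ√T = 0.38·√0.75 = 0.3291
d₁ = [ln(480/580) + (0.049 − 0.008 + 0.38²/2)·0.75] / 0.3291 = [-0.1892 + 0.0849] / 0.3291 = -0.3171 ≈ -0.32
d₂ = d₁ − σ√T = -0.3171 − 0.3291 = -0.6462 ≈ -0.65
exp(−qT) = exp(−0.008·0.75) = 0.9940;  exp(−rT) = exp(−0.049·0.75) = 0.9639
N(−d₂) = N(0.65) = 0.7422;  N(−d₁) = N(0.32) = 0.6255
P = 580·0.9639·0.7422 − 480·0.9940·0.6255 = 414.9358 − 298.4386 = 116.4973

€116.50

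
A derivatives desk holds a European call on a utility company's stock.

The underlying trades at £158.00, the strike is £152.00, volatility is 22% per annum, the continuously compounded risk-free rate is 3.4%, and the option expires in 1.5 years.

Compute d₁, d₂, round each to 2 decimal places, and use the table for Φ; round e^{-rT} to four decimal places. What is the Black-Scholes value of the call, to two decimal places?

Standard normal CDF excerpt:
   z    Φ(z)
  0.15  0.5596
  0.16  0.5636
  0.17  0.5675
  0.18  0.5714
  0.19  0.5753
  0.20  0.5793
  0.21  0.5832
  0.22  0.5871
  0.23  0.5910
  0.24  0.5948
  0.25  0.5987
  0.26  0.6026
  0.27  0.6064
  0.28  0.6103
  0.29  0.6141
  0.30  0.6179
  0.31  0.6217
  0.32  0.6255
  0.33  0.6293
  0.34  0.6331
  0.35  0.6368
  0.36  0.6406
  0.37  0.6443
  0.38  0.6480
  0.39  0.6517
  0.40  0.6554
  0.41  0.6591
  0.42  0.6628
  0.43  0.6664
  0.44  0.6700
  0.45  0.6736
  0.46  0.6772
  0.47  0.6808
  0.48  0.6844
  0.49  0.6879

σ√T = 0.22 × 1.2247 = 0.2694
d₁ = [ln(158/152) + (0.034 + 0.22²/2)·1.5] / 0.2694 = [0.0387 + 0.0873] / 0.2694 = 0.4677 ≈ 0.47
d₂ = d₁ − σ√T = 0.4677 − 0.2694 = 0.1982 ≈ 0.20
e^(−rT) = e^(−0.034·1.5) = 0.9503
C = 158·N(0.47) − 152·0.9503·N(0.20) = 158·0.6808 − 152·0.9503·0.5793 = 107.5664 − 83.6773 = 23.8891

£23.89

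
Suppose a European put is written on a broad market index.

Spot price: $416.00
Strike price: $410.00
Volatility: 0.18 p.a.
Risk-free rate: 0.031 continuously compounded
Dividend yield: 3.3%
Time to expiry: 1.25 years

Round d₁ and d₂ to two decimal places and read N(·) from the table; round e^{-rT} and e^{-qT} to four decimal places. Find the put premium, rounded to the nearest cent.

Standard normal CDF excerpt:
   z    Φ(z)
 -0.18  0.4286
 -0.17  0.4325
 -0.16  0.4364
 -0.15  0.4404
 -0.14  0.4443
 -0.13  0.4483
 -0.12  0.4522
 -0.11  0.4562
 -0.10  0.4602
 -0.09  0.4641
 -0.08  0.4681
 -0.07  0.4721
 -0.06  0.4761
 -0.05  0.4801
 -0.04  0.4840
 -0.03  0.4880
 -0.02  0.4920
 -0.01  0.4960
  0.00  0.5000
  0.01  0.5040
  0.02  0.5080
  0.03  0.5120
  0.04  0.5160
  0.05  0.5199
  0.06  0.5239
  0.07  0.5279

$29.31

σ√T = 0.18 × 1.1180 = 0.2012
d₁ = [ln(416/410) + (0.031 − 0.033 + 0.18²/2)·1.25] / 0.2012 = [0.0145 + 0.0177] / 0.2012 = 0.1604 which rounds to 0.16
d₂ = d₁ − σ√T = 0.1604 − 0.2012 = -0.0409 which rounds to -0.04
exp(−qT) = exp(−0.033·1.25) = 0.9596;  exp(−rT) = exp(−0.031·1.25) = 0.9620
N(−d₂) = N(0.04) = 0.5160;  N(−d₁) = N(-0.16) = 0.4364
P = 410·0.9620·0.5160 − 416·0.9596·0.4364 = 203.5207 − 174.2081 = 29.3126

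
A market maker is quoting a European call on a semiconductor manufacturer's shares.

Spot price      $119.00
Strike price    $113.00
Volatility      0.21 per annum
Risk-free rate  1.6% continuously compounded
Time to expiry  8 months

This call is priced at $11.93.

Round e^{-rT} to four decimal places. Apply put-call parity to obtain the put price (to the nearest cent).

$4.73

e^(−rT) = e^(−0.016·0.6667) = 0.9894
Put-call parity: C − P = S − K·e^(−rT) = 119 − 113·0.9894 = 119 − 111.8022 = 7.1978
P = C − (C − P) = 11.93 − (7.1978) = 4.7322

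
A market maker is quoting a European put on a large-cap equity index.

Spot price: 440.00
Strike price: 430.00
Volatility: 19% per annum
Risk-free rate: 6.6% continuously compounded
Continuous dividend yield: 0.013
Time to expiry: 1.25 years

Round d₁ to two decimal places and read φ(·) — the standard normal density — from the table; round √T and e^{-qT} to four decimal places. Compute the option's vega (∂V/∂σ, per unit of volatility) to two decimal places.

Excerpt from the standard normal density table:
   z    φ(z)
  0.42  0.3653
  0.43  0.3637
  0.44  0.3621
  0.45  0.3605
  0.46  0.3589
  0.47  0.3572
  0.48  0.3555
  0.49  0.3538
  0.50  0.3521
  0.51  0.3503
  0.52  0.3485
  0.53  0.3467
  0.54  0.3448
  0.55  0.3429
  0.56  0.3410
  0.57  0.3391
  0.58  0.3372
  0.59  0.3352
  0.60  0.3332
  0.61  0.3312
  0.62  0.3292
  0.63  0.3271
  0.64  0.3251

σ√T = 0.19·√1.25 = 0.2124
d₁ = [ln(440/430) + (0.066 − 0.013 + 0.19²/2)·1.25] / 0.2124 = [0.0230 + 0.0888] / 0.2124 = 0.5263 which rounds to 0.53
√T = √1.25 = 1.1180
φ(d₁) = φ(0.53) = 0.3467
e^(−qT) = e^(−0.013·1.25) = 0.9839
vega = S·e^(−qT)·φ(d₁)·√T = 440·0.9839·0.3467·1.1180 = 167.8028

167.80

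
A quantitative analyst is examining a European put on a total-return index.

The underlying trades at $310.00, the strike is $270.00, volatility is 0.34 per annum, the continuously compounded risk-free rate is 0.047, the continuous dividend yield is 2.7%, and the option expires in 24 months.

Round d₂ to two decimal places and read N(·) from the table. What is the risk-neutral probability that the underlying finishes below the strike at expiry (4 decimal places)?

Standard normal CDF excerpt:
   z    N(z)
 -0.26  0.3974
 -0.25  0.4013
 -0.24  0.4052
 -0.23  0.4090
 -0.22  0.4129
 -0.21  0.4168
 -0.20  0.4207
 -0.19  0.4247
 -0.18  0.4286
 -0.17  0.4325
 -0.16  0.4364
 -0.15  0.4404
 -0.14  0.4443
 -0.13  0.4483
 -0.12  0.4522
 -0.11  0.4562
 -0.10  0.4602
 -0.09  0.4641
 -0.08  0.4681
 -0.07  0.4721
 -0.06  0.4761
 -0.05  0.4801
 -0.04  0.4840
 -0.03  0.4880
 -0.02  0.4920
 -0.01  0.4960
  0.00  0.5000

T = 2;  σ√T = 0.4808
d₁ = [ln(310/270) + (0.047 − 0.027 + 0.34²/2)·2] / 0.4808 = [0.1382 + 0.1556] / 0.4808 = 0.6109 → 0.61
d₂ = d₁ − σ√T = 0.6109 − 0.4808 = 0.1301 → 0.13
Risk-neutral Pr[S_T < K] = N(−d₂) = N(-0.13) = 0.4483

0.4483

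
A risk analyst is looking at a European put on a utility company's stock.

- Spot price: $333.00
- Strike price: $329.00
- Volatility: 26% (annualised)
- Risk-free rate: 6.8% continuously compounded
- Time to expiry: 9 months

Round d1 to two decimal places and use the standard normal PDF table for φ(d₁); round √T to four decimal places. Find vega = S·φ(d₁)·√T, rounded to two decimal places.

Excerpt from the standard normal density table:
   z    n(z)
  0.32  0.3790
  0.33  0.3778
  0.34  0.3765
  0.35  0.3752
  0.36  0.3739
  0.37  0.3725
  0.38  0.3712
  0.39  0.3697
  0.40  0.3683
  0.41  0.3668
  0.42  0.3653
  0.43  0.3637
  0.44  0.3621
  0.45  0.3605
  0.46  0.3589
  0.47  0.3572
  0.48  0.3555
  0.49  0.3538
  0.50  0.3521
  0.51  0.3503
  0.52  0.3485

106.61

σ√T = 0.26·√0.75 = 0.2252
d₁ = [ln(333/329) + (0.068 + 0.26²/2)·0.75] / 0.2252 = [0.0121 + 0.0764] / 0.2252 = 0.3928 ≈ 0.39
√T = √0.75 = 0.8660
φ(d₁) = φ(0.39) = 0.3697
vega = S·φ(d₁)·√T = 333·0.3697·0.8660 = 106.6133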